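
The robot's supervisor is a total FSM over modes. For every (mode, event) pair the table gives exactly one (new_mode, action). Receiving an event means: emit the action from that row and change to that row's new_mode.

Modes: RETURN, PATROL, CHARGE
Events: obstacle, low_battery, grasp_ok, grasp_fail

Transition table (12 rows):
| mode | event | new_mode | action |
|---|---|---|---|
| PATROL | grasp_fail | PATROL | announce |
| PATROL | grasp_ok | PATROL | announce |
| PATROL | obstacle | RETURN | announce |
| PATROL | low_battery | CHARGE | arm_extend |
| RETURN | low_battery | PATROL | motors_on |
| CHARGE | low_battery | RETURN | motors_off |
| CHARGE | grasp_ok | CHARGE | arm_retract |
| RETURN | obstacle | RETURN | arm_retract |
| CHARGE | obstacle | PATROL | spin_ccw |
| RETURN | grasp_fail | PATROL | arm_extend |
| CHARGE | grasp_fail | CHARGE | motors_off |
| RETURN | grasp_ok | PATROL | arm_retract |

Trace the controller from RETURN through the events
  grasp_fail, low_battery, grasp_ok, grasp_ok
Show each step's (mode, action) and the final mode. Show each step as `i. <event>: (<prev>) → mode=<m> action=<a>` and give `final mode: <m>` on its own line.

final mode: CHARGE

1. grasp_fail: (RETURN) → mode=PATROL action=arm_extend
2. low_battery: (PATROL) → mode=CHARGE action=arm_extend
3. grasp_ok: (CHARGE) → mode=CHARGE action=arm_retract
4. grasp_ok: (CHARGE) → mode=CHARGE action=arm_retract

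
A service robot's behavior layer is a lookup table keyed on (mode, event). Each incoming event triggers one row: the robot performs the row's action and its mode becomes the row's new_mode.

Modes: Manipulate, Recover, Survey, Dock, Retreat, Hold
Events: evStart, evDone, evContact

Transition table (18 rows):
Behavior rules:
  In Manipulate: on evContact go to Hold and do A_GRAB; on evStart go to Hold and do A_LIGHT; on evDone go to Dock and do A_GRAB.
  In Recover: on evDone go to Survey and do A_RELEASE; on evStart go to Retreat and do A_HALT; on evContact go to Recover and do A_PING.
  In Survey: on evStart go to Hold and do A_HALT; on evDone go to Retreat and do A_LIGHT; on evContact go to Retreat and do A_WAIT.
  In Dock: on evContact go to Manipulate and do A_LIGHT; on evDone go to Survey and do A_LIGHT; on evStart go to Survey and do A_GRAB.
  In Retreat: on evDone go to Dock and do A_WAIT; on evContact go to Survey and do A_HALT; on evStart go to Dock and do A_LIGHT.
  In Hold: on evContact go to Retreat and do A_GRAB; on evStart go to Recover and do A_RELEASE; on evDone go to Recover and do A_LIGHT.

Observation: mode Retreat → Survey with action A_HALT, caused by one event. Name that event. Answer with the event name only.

evContact

try evStart: (Retreat, evStart) → (Dock, A_LIGHT)
try evDone: (Retreat, evDone) → (Dock, A_WAIT)
try evContact: (Retreat, evContact) → (Survey, A_HALT)  ← matches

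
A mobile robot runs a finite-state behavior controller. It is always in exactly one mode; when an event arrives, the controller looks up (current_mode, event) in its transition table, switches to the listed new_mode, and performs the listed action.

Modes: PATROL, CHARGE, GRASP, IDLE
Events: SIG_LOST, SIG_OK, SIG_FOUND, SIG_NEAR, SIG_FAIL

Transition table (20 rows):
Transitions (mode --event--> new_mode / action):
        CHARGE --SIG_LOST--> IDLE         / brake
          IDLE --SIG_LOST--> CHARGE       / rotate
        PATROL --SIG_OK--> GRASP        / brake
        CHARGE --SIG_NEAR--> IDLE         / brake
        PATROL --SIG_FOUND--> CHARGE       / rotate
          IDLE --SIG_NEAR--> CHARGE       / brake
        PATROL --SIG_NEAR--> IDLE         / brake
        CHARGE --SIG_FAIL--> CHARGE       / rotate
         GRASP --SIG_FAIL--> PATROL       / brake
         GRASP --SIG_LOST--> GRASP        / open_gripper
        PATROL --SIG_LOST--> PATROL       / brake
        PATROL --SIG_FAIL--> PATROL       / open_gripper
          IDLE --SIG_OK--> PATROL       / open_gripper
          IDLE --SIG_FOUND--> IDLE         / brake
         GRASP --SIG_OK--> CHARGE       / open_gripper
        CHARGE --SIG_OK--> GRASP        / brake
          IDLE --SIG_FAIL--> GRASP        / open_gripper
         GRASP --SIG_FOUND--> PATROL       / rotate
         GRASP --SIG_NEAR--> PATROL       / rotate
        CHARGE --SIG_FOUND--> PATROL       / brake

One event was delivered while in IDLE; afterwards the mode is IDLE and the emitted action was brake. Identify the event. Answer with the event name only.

try SIG_LOST: (IDLE, SIG_LOST) → (CHARGE, rotate)
try SIG_OK: (IDLE, SIG_OK) → (PATROL, open_gripper)
try SIG_FOUND: (IDLE, SIG_FOUND) → (IDLE, brake)  ← matches
try SIG_NEAR: (IDLE, SIG_NEAR) → (CHARGE, brake)
try SIG_FAIL: (IDLE, SIG_FAIL) → (GRASP, open_gripper)

SIG_FOUND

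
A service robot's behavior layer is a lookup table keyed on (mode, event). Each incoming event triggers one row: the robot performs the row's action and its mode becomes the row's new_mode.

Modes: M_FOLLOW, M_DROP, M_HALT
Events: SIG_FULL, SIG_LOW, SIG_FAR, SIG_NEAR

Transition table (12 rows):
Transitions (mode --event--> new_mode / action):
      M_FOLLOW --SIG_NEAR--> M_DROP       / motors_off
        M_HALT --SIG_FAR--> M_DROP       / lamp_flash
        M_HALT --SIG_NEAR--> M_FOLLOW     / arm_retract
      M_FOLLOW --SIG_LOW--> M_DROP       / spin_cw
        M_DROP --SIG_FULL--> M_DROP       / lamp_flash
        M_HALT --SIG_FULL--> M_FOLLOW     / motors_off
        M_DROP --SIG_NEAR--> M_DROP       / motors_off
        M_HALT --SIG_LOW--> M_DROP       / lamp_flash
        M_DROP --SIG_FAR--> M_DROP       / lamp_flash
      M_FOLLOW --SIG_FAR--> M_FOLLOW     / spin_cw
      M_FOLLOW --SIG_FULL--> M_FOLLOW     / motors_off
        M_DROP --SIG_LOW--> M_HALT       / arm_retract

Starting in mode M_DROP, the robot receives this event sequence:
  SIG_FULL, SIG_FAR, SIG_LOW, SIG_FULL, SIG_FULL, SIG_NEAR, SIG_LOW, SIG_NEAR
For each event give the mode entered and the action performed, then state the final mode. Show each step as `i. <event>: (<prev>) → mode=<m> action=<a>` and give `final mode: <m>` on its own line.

final mode: M_FOLLOW

1. SIG_FULL: (M_DROP) → mode=M_DROP action=lamp_flash
2. SIG_FAR: (M_DROP) → mode=M_DROP action=lamp_flash
3. SIG_LOW: (M_DROP) → mode=M_HALT action=arm_retract
4. SIG_FULL: (M_HALT) → mode=M_FOLLOW action=motors_off
5. SIG_FULL: (M_FOLLOW) → mode=M_FOLLOW action=motors_off
6. SIG_NEAR: (M_FOLLOW) → mode=M_DROP action=motors_off
7. SIG_LOW: (M_DROP) → mode=M_HALT action=arm_retract
8. SIG_NEAR: (M_HALT) → mode=M_FOLLOW action=arm_retract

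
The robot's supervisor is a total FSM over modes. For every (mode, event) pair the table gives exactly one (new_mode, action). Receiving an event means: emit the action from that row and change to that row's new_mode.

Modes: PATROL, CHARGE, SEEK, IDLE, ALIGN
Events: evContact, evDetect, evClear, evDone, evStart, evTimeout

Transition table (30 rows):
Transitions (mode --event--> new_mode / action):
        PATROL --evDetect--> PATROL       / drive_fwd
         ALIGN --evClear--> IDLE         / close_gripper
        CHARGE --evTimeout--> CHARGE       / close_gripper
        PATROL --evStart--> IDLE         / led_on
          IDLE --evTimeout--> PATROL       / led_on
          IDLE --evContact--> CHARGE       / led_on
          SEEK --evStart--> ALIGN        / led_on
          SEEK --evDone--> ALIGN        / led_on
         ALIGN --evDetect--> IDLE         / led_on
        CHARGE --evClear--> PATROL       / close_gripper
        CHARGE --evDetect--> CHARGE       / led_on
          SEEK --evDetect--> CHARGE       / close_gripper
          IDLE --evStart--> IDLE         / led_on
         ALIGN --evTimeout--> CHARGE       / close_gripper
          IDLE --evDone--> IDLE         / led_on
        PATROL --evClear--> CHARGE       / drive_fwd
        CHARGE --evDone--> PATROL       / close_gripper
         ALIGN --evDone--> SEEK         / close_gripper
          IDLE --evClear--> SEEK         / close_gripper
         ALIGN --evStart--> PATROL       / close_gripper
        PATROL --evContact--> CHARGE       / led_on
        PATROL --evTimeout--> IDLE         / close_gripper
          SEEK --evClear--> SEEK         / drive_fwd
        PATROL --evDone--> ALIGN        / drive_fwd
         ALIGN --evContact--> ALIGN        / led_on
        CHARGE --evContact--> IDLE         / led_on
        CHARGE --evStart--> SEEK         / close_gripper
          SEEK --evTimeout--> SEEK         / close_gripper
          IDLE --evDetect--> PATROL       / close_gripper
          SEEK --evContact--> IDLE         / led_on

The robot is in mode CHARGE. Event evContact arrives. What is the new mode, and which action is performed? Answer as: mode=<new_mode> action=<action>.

mode=IDLE action=led_on

current mode = CHARGE; filter table to that mode:
  (CHARGE, evTimeout) → (CHARGE, close_gripper)
  (CHARGE, evClear) → (PATROL, close_gripper)
  (CHARGE, evDetect) → (CHARGE, led_on)
  (CHARGE, evDone) → (PATROL, close_gripper)
  (CHARGE, evContact) → (IDLE, led_on)  ← event matches
  (CHARGE, evStart) → (SEEK, close_gripper)
event = evContact selects (IDLE, led_on)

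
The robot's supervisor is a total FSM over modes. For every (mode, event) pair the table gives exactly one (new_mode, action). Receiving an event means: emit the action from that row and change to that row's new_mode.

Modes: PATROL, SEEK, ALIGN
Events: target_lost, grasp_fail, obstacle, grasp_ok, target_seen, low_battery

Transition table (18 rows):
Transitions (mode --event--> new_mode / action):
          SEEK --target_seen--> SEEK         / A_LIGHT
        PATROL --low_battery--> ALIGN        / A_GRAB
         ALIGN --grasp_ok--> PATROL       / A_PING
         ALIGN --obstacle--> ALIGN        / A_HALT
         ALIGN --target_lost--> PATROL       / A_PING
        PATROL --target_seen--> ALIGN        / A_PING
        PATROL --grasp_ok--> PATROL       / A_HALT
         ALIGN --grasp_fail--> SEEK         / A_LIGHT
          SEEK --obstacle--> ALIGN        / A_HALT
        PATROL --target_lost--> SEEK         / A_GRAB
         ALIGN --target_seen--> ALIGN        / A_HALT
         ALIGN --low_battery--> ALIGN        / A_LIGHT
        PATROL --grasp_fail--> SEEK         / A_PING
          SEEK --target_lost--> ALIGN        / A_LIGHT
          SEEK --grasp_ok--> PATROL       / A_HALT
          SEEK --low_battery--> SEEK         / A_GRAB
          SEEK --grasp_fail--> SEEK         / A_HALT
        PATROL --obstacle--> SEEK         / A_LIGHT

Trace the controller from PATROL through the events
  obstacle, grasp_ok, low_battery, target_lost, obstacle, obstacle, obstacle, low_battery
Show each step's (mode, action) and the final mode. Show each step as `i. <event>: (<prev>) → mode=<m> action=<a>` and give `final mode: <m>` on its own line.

final mode: ALIGN

1. obstacle: (PATROL) → mode=SEEK action=A_LIGHT
2. grasp_ok: (SEEK) → mode=PATROL action=A_HALT
3. low_battery: (PATROL) → mode=ALIGN action=A_GRAB
4. target_lost: (ALIGN) → mode=PATROL action=A_PING
5. obstacle: (PATROL) → mode=SEEK action=A_LIGHT
6. obstacle: (SEEK) → mode=ALIGN action=A_HALT
7. obstacle: (ALIGN) → mode=ALIGN action=A_HALT
8. low_battery: (ALIGN) → mode=ALIGN action=A_LIGHT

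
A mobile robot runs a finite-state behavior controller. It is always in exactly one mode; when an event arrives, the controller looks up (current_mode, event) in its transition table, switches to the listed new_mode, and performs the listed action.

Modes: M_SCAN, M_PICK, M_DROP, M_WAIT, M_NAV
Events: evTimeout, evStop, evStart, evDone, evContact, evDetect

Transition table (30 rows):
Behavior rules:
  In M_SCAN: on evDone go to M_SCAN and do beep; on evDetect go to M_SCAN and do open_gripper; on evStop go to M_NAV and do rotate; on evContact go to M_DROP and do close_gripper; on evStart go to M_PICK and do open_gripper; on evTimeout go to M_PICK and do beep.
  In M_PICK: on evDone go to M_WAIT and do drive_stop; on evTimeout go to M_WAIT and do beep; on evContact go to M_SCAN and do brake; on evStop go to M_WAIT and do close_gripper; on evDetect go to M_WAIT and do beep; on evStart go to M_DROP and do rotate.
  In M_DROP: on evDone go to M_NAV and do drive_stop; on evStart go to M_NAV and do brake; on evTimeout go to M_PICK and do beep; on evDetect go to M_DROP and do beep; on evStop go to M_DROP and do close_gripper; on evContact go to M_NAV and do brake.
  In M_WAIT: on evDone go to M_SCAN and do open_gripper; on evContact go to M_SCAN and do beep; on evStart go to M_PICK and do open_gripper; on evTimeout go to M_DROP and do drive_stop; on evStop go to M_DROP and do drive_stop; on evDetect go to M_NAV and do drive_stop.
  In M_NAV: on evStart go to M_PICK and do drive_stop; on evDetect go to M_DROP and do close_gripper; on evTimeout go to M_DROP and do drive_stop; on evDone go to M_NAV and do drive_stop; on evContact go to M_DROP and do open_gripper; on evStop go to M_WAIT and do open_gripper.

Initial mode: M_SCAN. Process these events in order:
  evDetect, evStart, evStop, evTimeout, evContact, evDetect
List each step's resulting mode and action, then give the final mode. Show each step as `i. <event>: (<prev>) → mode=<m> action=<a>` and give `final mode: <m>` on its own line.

final mode: M_DROP

1. evDetect: (M_SCAN) → mode=M_SCAN action=open_gripper
2. evStart: (M_SCAN) → mode=M_PICK action=open_gripper
3. evStop: (M_PICK) → mode=M_WAIT action=close_gripper
4. evTimeout: (M_WAIT) → mode=M_DROP action=drive_stop
5. evContact: (M_DROP) → mode=M_NAV action=brake
6. evDetect: (M_NAV) → mode=M_DROP action=close_gripper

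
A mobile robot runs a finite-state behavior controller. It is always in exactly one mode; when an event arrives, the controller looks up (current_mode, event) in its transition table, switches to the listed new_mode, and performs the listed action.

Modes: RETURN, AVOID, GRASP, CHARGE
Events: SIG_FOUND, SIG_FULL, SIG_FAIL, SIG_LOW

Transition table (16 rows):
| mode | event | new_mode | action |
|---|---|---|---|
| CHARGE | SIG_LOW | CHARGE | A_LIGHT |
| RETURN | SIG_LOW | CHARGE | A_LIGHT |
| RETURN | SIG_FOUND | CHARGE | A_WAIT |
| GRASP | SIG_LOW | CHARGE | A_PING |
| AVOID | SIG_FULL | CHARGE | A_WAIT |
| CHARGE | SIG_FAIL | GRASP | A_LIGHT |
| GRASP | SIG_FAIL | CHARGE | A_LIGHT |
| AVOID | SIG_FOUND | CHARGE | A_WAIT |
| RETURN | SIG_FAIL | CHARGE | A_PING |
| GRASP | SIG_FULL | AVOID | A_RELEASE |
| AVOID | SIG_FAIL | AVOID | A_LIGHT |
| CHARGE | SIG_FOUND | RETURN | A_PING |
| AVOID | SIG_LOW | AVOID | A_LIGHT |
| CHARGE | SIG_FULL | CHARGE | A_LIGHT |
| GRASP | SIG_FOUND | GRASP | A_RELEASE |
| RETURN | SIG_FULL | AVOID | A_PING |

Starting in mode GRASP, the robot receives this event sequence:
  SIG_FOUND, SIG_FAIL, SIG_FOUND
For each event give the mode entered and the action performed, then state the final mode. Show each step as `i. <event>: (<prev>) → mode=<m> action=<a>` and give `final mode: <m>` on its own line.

final mode: RETURN

1. SIG_FOUND: (GRASP) → mode=GRASP action=A_RELEASE
2. SIG_FAIL: (GRASP) → mode=CHARGE action=A_LIGHT
3. SIG_FOUND: (CHARGE) → mode=RETURN action=A_PING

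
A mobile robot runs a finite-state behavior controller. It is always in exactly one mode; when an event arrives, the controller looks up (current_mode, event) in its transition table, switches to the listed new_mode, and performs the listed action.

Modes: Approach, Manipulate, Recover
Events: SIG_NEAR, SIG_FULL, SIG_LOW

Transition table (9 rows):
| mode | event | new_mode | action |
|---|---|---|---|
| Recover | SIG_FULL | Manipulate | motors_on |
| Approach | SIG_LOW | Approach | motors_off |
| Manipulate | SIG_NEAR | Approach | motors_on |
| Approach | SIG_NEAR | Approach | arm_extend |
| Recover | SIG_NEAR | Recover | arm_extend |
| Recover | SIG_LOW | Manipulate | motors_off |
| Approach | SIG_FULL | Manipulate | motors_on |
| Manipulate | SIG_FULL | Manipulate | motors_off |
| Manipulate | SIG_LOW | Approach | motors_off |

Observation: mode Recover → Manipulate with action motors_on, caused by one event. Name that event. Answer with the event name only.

SIG_FULL

try SIG_NEAR: (Recover, SIG_NEAR) → (Recover, arm_extend)
try SIG_FULL: (Recover, SIG_FULL) → (Manipulate, motors_on)  ← matches
try SIG_LOW: (Recover, SIG_LOW) → (Manipulate, motors_off)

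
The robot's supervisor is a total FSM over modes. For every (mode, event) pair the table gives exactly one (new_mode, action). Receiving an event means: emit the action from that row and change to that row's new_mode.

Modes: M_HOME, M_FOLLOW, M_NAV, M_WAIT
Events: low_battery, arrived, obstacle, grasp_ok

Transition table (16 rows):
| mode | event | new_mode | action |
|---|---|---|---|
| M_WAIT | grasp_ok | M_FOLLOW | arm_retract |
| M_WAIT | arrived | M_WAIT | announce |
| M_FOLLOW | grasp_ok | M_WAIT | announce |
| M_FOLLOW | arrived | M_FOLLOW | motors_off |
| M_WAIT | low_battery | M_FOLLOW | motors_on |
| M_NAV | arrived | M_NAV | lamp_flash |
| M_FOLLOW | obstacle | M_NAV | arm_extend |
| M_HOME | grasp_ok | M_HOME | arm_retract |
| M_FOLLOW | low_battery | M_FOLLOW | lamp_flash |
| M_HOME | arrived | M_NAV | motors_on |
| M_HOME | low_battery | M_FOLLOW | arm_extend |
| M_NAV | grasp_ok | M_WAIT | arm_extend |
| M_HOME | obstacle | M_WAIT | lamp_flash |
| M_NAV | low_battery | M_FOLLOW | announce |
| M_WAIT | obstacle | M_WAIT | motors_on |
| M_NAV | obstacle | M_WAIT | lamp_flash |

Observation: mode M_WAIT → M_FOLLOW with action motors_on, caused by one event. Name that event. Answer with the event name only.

try low_battery: (M_WAIT, low_battery) → (M_FOLLOW, motors_on)  ← matches
try arrived: (M_WAIT, arrived) → (M_WAIT, announce)
try obstacle: (M_WAIT, obstacle) → (M_WAIT, motors_on)
try grasp_ok: (M_WAIT, grasp_ok) → (M_FOLLOW, arm_retract)

low_battery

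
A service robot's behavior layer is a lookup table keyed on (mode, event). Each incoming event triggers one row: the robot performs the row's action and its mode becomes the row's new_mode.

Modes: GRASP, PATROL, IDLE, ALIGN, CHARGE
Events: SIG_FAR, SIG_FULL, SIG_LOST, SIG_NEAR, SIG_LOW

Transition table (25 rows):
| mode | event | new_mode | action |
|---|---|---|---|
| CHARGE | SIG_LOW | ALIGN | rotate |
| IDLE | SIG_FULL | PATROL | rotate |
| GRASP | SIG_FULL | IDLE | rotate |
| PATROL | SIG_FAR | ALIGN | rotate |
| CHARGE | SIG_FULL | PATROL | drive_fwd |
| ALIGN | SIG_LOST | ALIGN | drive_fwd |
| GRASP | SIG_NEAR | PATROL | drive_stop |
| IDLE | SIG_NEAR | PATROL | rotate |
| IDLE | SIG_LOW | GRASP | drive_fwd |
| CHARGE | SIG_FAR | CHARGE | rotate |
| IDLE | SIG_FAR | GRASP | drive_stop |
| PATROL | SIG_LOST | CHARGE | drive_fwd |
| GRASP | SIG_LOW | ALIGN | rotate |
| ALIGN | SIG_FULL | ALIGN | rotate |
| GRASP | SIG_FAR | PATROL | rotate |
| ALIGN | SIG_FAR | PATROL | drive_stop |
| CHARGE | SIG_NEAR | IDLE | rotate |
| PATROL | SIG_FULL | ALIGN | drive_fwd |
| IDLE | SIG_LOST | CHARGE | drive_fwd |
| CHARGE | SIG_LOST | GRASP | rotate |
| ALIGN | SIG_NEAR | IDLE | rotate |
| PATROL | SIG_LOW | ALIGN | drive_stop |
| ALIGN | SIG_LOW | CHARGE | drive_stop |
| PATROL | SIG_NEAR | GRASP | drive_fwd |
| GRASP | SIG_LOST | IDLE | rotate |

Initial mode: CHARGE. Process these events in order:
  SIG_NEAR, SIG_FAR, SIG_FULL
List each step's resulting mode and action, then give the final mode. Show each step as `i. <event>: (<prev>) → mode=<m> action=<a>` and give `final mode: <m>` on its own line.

1. SIG_NEAR: (CHARGE) → mode=IDLE action=rotate
2. SIG_FAR: (IDLE) → mode=GRASP action=drive_stop
3. SIG_FULL: (GRASP) → mode=IDLE action=rotate

final mode: IDLE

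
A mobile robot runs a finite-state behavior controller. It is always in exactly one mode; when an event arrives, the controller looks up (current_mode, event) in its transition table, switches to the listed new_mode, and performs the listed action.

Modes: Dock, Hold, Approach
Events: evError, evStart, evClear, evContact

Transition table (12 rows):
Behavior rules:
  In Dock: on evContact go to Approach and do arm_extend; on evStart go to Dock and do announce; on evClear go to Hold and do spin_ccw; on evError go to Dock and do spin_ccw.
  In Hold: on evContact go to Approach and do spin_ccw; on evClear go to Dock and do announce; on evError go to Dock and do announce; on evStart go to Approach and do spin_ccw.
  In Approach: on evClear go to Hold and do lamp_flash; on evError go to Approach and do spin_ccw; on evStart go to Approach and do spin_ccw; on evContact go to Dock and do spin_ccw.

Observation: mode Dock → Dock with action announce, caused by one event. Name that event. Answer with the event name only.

try evError: (Dock, evError) → (Dock, spin_ccw)
try evStart: (Dock, evStart) → (Dock, announce)  ← matches
try evClear: (Dock, evClear) → (Hold, spin_ccw)
try evContact: (Dock, evContact) → (Approach, arm_extend)

evStart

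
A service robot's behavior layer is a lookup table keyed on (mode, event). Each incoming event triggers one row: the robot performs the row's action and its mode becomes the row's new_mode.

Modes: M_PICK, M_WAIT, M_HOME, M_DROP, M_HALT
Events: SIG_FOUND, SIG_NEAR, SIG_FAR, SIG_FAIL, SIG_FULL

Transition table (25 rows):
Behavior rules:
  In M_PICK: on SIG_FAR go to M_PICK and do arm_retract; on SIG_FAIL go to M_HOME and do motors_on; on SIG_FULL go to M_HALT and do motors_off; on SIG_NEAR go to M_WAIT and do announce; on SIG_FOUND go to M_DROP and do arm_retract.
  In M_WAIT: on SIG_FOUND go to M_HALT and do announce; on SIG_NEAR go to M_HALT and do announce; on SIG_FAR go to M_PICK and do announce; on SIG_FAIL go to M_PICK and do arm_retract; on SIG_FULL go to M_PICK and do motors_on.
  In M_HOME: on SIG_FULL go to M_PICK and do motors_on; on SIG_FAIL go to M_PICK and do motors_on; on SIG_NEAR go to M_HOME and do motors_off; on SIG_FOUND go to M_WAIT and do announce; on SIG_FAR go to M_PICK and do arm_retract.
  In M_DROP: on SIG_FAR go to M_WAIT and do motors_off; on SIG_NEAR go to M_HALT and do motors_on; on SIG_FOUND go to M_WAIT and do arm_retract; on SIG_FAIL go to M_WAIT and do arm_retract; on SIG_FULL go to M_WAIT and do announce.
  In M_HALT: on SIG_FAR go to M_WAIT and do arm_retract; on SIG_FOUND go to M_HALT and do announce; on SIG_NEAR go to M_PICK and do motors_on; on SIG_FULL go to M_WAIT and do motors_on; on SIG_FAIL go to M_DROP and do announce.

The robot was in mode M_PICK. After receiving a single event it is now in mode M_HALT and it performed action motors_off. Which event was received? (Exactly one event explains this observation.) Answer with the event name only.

SIG_FULL

try SIG_FOUND: (M_PICK, SIG_FOUND) → (M_DROP, arm_retract)
try SIG_NEAR: (M_PICK, SIG_NEAR) → (M_WAIT, announce)
try SIG_FAR: (M_PICK, SIG_FAR) → (M_PICK, arm_retract)
try SIG_FAIL: (M_PICK, SIG_FAIL) → (M_HOME, motors_on)
try SIG_FULL: (M_PICK, SIG_FULL) → (M_HALT, motors_off)  ← matches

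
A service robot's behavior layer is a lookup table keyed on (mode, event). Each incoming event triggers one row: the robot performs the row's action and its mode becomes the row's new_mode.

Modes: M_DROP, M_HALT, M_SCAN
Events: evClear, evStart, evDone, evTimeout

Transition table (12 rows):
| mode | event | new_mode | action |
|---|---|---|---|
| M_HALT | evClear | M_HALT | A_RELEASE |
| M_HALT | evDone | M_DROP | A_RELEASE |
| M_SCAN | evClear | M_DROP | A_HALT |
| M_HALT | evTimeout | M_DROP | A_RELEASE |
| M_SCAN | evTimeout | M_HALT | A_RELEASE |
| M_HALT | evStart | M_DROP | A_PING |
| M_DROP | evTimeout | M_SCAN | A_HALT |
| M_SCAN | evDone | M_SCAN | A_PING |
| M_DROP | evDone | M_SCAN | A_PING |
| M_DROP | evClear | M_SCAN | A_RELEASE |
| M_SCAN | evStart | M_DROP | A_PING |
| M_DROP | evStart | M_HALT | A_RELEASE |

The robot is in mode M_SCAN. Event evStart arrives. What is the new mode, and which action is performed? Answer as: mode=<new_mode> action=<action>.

current mode = M_SCAN; filter table to that mode:
  (M_SCAN, evClear) → (M_DROP, A_HALT)
  (M_SCAN, evTimeout) → (M_HALT, A_RELEASE)
  (M_SCAN, evDone) → (M_SCAN, A_PING)
  (M_SCAN, evStart) → (M_DROP, A_PING)  ← event matches
event = evStart selects (M_DROP, A_PING)

mode=M_DROP action=A_PING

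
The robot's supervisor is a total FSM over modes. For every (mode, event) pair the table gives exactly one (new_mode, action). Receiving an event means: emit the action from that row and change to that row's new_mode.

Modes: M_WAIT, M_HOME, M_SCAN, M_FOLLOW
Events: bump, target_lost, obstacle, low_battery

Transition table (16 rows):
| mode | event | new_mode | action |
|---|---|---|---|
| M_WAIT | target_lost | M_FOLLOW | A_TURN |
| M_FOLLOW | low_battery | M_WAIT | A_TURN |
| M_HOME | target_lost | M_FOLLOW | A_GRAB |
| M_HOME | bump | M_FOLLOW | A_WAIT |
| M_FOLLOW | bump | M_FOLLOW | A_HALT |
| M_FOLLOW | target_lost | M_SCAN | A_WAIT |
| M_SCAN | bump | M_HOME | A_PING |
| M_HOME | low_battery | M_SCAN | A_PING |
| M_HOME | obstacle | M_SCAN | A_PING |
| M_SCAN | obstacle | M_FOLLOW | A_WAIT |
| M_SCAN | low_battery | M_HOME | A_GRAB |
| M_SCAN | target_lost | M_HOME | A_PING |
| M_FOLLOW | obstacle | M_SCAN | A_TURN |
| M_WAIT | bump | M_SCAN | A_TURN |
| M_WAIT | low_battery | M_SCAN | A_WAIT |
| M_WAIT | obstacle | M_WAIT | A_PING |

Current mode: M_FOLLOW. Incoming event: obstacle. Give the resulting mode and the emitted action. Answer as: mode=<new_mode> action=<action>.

current mode = M_FOLLOW; filter table to that mode:
  (M_FOLLOW, low_battery) → (M_WAIT, A_TURN)
  (M_FOLLOW, bump) → (M_FOLLOW, A_HALT)
  (M_FOLLOW, target_lost) → (M_SCAN, A_WAIT)
  (M_FOLLOW, obstacle) → (M_SCAN, A_TURN)  ← event matches
event = obstacle selects (M_SCAN, A_TURN)

mode=M_SCAN action=A_TURN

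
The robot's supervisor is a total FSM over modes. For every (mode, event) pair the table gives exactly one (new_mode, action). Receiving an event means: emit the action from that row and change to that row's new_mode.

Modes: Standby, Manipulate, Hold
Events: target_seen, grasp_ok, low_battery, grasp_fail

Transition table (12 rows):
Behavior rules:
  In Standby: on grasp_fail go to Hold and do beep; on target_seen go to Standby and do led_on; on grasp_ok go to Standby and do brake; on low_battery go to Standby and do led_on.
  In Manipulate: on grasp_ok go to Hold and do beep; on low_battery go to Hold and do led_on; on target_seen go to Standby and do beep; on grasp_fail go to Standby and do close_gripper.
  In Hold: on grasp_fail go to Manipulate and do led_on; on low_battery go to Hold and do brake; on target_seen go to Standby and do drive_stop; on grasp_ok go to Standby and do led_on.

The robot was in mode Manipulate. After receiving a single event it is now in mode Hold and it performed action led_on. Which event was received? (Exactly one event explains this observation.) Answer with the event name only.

try target_seen: (Manipulate, target_seen) → (Standby, beep)
try grasp_ok: (Manipulate, grasp_ok) → (Hold, beep)
try low_battery: (Manipulate, low_battery) → (Hold, led_on)  ← matches
try grasp_fail: (Manipulate, grasp_fail) → (Standby, close_gripper)

low_battery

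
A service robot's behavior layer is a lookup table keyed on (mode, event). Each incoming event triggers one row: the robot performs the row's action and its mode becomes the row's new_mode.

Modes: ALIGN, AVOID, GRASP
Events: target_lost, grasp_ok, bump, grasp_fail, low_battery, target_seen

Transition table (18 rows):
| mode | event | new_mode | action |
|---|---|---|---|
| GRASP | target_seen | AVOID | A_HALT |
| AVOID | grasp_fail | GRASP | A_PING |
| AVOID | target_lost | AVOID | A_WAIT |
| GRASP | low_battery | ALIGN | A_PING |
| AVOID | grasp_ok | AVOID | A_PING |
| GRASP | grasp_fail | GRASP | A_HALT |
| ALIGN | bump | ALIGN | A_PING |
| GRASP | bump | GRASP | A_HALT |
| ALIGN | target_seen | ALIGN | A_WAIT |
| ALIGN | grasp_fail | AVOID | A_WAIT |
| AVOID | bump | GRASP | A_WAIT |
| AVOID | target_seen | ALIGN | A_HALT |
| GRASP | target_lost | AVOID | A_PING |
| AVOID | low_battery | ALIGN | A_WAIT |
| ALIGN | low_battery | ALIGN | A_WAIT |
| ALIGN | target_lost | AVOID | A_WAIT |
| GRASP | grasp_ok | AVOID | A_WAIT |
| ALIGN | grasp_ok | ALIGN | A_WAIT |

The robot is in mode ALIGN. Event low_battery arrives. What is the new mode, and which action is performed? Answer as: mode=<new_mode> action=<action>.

mode=ALIGN action=A_WAIT

current mode = ALIGN; filter table to that mode:
  (ALIGN, bump) → (ALIGN, A_PING)
  (ALIGN, target_seen) → (ALIGN, A_WAIT)
  (ALIGN, grasp_fail) → (AVOID, A_WAIT)
  (ALIGN, low_battery) → (ALIGN, A_WAIT)  ← event matches
  (ALIGN, target_lost) → (AVOID, A_WAIT)
  (ALIGN, grasp_ok) → (ALIGN, A_WAIT)
event = low_battery selects (ALIGN, A_WAIT)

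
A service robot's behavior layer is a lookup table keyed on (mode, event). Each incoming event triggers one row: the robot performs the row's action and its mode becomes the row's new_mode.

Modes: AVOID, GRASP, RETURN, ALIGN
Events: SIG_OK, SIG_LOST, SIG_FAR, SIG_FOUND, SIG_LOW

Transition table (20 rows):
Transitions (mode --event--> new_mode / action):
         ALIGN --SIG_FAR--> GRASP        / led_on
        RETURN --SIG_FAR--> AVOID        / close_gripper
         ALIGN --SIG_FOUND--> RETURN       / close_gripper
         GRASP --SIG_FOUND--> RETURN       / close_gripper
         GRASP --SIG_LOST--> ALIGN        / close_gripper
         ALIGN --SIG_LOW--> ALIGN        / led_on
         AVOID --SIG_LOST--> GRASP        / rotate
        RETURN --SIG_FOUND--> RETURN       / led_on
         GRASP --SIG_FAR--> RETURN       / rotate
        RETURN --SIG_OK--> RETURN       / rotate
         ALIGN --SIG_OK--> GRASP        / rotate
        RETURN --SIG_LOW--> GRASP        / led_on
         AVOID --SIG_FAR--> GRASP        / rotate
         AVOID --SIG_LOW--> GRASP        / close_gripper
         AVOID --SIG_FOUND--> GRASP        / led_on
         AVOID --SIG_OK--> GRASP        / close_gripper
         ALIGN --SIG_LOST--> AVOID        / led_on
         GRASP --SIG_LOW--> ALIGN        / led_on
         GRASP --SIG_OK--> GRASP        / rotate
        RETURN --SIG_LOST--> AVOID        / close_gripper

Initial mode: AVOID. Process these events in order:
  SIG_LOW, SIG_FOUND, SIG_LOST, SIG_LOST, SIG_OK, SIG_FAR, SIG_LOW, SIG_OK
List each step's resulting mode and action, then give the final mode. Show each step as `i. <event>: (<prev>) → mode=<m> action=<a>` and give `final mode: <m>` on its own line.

1. SIG_LOW: (AVOID) → mode=GRASP action=close_gripper
2. SIG_FOUND: (GRASP) → mode=RETURN action=close_gripper
3. SIG_LOST: (RETURN) → mode=AVOID action=close_gripper
4. SIG_LOST: (AVOID) → mode=GRASP action=rotate
5. SIG_OK: (GRASP) → mode=GRASP action=rotate
6. SIG_FAR: (GRASP) → mode=RETURN action=rotate
7. SIG_LOW: (RETURN) → mode=GRASP action=led_on
8. SIG_OK: (GRASP) → mode=GRASP action=rotate

final mode: GRASP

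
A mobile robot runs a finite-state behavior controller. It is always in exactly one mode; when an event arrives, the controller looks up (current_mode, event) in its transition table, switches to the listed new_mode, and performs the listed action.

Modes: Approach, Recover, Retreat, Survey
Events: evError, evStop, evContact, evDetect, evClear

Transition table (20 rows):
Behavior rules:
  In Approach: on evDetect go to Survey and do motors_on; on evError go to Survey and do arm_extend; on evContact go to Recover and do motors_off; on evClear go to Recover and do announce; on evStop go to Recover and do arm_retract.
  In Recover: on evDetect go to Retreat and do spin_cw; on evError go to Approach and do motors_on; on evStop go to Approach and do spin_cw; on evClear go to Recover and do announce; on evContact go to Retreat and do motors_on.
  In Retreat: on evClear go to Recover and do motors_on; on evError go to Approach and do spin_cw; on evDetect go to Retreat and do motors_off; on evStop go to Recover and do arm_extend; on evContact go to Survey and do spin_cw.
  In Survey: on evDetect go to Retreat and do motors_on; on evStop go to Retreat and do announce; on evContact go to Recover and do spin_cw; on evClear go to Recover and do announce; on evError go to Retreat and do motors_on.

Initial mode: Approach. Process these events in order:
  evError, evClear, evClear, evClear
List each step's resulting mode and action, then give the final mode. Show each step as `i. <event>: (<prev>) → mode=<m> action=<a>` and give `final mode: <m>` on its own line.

final mode: Recover

1. evError: (Approach) → mode=Survey action=arm_extend
2. evClear: (Survey) → mode=Recover action=announce
3. evClear: (Recover) → mode=Recover action=announce
4. evClear: (Recover) → mode=Recover action=announce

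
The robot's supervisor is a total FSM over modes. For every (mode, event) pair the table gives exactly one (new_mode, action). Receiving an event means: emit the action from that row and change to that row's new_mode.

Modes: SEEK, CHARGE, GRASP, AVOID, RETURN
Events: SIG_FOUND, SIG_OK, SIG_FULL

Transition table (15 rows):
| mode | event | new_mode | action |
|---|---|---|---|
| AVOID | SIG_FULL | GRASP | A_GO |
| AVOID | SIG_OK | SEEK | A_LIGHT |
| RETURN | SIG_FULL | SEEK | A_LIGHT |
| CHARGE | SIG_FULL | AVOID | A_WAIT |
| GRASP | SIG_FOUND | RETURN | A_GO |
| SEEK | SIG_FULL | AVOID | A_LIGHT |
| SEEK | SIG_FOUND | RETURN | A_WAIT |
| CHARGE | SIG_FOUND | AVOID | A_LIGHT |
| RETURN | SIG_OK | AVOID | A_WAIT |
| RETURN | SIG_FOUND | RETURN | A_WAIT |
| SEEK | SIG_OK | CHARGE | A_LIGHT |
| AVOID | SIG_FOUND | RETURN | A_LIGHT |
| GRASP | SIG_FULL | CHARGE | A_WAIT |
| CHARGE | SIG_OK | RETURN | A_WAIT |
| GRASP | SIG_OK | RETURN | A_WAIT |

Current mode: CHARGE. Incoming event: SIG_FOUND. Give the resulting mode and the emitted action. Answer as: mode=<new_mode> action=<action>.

current mode = CHARGE; filter table to that mode:
  (CHARGE, SIG_FULL) → (AVOID, A_WAIT)
  (CHARGE, SIG_FOUND) → (AVOID, A_LIGHT)  ← event matches
  (CHARGE, SIG_OK) → (RETURN, A_WAIT)
event = SIG_FOUND selects (AVOID, A_LIGHT)

mode=AVOID action=A_LIGHT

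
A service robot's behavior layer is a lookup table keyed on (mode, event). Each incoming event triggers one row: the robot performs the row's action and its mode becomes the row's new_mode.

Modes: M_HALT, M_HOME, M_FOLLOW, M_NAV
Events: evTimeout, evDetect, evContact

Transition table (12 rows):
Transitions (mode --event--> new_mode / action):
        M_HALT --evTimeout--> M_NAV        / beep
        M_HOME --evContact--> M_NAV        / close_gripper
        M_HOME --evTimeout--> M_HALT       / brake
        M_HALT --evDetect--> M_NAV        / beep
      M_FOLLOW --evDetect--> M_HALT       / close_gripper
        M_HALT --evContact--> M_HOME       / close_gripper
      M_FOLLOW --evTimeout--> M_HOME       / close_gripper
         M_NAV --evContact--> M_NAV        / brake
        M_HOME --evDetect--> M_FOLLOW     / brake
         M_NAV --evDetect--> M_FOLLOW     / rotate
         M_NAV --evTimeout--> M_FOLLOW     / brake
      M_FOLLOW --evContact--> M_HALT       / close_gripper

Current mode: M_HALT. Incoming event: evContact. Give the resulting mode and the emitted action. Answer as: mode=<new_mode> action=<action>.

mode=M_HOME action=close_gripper

current mode = M_HALT; filter table to that mode:
  (M_HALT, evTimeout) → (M_NAV, beep)
  (M_HALT, evDetect) → (M_NAV, beep)
  (M_HALT, evContact) → (M_HOME, close_gripper)  ← event matches
event = evContact selects (M_HOME, close_gripper)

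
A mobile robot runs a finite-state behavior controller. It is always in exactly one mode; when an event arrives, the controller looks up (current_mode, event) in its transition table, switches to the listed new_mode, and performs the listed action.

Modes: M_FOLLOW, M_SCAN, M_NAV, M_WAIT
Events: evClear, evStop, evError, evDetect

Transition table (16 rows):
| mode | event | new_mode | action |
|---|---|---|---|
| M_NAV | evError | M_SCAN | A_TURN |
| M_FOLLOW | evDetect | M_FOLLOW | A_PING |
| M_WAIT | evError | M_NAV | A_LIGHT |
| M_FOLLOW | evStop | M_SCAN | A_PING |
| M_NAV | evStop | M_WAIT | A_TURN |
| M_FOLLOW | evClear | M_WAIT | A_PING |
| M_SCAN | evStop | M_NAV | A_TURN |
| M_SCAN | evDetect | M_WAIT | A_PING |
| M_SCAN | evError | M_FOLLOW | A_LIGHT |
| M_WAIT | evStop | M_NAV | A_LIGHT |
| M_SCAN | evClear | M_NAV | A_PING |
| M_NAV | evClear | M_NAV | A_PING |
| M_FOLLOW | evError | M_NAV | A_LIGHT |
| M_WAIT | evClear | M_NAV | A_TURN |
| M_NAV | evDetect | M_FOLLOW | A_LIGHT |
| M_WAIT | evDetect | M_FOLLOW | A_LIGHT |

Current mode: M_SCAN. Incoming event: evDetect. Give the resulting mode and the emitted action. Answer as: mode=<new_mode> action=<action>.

mode=M_WAIT action=A_PING

current mode = M_SCAN; filter table to that mode:
  (M_SCAN, evStop) → (M_NAV, A_TURN)
  (M_SCAN, evDetect) → (M_WAIT, A_PING)  ← event matches
  (M_SCAN, evError) → (M_FOLLOW, A_LIGHT)
  (M_SCAN, evClear) → (M_NAV, A_PING)
event = evDetect selects (M_WAIT, A_PING)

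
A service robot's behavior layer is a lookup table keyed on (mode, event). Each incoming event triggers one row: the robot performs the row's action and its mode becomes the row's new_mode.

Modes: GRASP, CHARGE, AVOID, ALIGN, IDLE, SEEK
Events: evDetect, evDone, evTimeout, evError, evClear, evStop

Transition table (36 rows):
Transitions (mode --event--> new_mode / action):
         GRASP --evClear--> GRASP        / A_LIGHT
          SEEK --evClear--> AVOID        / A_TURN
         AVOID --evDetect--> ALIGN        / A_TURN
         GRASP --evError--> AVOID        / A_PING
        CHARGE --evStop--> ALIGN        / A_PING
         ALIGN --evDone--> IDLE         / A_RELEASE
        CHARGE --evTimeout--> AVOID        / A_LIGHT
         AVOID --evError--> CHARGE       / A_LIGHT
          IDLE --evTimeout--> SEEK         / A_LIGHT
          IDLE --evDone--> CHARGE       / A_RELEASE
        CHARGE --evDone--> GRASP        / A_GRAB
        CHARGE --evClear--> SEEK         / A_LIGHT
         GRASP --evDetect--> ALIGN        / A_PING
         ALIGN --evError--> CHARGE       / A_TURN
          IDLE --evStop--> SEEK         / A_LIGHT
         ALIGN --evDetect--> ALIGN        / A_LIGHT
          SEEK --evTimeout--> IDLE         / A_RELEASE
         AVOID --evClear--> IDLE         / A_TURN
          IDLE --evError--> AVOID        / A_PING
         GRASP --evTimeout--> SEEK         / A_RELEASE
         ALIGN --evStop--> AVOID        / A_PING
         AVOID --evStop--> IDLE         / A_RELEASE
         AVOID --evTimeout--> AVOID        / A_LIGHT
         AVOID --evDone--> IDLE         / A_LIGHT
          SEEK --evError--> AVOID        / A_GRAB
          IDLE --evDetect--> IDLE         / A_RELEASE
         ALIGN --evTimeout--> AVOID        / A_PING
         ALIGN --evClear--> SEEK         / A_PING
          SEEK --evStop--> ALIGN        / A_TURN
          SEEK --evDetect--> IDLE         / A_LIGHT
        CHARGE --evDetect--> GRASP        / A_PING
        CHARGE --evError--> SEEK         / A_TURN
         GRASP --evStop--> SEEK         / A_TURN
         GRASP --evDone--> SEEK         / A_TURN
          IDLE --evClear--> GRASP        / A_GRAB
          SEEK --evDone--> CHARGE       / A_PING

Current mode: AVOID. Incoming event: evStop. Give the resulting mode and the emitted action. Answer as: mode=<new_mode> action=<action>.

mode=IDLE action=A_RELEASE

current mode = AVOID; filter table to that mode:
  (AVOID, evDetect) → (ALIGN, A_TURN)
  (AVOID, evError) → (CHARGE, A_LIGHT)
  (AVOID, evClear) → (IDLE, A_TURN)
  (AVOID, evStop) → (IDLE, A_RELEASE)  ← event matches
  (AVOID, evTimeout) → (AVOID, A_LIGHT)
  (AVOID, evDone) → (IDLE, A_LIGHT)
event = evStop selects (IDLE, A_RELEASE)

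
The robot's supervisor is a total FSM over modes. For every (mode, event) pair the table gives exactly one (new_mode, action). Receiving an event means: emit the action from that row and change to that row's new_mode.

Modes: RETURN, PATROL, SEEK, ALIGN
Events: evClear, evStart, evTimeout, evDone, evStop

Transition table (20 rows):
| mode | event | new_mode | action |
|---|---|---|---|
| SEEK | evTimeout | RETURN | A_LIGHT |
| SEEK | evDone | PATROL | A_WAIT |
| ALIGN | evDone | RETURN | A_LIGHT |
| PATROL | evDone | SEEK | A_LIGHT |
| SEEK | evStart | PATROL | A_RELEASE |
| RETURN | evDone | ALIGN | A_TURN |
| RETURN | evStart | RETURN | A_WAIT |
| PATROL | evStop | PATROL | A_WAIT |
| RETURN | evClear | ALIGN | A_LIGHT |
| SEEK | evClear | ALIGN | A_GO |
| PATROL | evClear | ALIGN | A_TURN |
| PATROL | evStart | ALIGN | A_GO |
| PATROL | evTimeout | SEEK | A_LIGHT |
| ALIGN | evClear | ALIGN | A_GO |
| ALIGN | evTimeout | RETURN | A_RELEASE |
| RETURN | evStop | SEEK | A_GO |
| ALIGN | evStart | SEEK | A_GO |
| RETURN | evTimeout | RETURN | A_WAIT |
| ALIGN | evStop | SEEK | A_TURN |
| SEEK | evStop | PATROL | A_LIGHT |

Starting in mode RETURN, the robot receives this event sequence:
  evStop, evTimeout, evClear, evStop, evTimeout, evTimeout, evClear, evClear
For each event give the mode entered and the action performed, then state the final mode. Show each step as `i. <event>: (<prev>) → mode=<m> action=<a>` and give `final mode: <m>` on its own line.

final mode: ALIGN

1. evStop: (RETURN) → mode=SEEK action=A_GO
2. evTimeout: (SEEK) → mode=RETURN action=A_LIGHT
3. evClear: (RETURN) → mode=ALIGN action=A_LIGHT
4. evStop: (ALIGN) → mode=SEEK action=A_TURN
5. evTimeout: (SEEK) → mode=RETURN action=A_LIGHT
6. evTimeout: (RETURN) → mode=RETURN action=A_WAIT
7. evClear: (RETURN) → mode=ALIGN action=A_LIGHT
8. evClear: (ALIGN) → mode=ALIGN action=A_GO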